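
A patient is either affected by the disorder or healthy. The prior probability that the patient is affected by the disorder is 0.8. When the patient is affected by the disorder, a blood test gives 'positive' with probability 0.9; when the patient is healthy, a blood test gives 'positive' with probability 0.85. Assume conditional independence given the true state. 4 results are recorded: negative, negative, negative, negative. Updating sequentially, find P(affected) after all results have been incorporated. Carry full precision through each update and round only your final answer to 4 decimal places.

0.4414

Each posterior becomes the prior for the next update.
After 'negative': P(affected) = 0.1·0.8000 / (0.1·0.8000 + 0.15·0.2000) ≈ 0.7273
After 'negative': P(affected) = 0.1·0.7273 / (0.1·0.7273 + 0.15·0.2727) ≈ 0.6400
After 'negative': P(affected) = 0.1·0.6400 / (0.1·0.6400 + 0.15·0.3600) ≈ 0.5424
After 'negative': P(affected) = 0.1·0.5424 / (0.1·0.5424 + 0.15·0.4576) ≈ 0.4414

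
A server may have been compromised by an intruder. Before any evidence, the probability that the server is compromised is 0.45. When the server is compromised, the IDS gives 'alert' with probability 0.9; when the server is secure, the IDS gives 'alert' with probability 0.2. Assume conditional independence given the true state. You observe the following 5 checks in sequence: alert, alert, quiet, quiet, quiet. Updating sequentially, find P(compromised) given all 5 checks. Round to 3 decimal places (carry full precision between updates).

0.031

After 'alert': P(compromised) = 0.9·0.4500 / (0.9·0.4500 + 0.2·0.5500) ≈ 0.7864
After 'alert': P(compromised) = 0.9·0.7864 / (0.9·0.7864 + 0.2·0.2136) ≈ 0.9431
After 'quiet': P(compromised) = 0.1·0.9431 / (0.1·0.9431 + 0.8·0.0569) ≈ 0.6744
After 'quiet': P(compromised) = 0.1·0.6744 / (0.1·0.6744 + 0.8·0.3256) ≈ 0.2056
After 'quiet': P(compromised) = 0.1·0.2056 / (0.1·0.2056 + 0.8·0.7944) ≈ 0.0313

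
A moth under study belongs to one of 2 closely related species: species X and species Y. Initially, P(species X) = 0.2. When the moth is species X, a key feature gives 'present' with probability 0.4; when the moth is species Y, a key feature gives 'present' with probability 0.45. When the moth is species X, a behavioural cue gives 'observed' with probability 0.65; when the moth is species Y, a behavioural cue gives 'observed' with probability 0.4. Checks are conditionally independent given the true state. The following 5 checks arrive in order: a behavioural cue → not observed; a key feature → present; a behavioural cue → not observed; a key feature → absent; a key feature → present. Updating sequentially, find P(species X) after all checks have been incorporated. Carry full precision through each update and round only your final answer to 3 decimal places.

After a behavioural cue='not observed': P(species X) = 0.35·0.2000 / (0.35·0.2000 + 0.6·0.8000) ≈ 0.1273
After a key feature='present': P(species X) = 0.4·0.1273 / (0.4·0.1273 + 0.45·0.8727) ≈ 0.1148
After a behavioural cue='not observed': P(species X) = 0.35·0.1148 / (0.35·0.1148 + 0.6·0.8852) ≈ 0.0703
After a key feature='absent': P(species X) = 0.6·0.0703 / (0.6·0.0703 + 0.55·0.9297) ≈ 0.0762
After a key feature='present': P(species X) = 0.4·0.0762 / (0.4·0.0762 + 0.45·0.9238) ≈ 0.0683

0.068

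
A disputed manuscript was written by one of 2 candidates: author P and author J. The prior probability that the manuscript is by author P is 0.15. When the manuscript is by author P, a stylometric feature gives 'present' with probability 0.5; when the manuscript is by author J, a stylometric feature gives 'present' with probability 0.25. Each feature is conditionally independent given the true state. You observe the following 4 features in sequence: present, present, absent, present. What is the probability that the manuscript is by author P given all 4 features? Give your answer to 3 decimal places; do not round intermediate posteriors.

0.485

Apply Bayes' rule sequentially, carrying P(author P) forward.
After 'present': P(author P) = 0.5·0.1500 / (0.5·0.1500 + 0.25·0.8500) ≈ 0.2609
After 'present': P(author P) = 0.5·0.2609 / (0.5·0.2609 + 0.25·0.7391) ≈ 0.4138
After 'absent': P(author P) = 0.5·0.4138 / (0.5·0.4138 + 0.75·0.5862) ≈ 0.3200
After 'present': P(author P) = 0.5·0.3200 / (0.5·0.3200 + 0.25·0.6800) ≈ 0.4848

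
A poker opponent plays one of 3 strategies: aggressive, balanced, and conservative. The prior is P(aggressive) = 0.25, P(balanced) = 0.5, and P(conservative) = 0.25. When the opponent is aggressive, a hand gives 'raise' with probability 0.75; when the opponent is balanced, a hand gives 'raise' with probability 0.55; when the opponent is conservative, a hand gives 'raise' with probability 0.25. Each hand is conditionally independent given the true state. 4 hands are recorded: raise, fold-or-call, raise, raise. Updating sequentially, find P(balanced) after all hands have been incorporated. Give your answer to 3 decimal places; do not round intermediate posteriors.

0.561

After 'raise': normaliser = 0.75·0.2500 + 0.55·0.5000 + 0.25·0.2500; P(aggressive) ≈ 0.3571, P(balanced) ≈ 0.5238, P(conservative) ≈ 0.1190
After 'fold-or-call': normaliser = 0.25·0.3571 + 0.45·0.5238 + 0.75·0.1190; P(aggressive) ≈ 0.2155, P(balanced) ≈ 0.5690, P(conservative) ≈ 0.2155
After 'raise': normaliser = 0.75·0.2155 + 0.55·0.5690 + 0.25·0.2155; P(aggressive) ≈ 0.3059, P(balanced) ≈ 0.5922, P(conservative) ≈ 0.1020
After 'raise': normaliser = 0.75·0.3059 + 0.55·0.5922 + 0.25·0.1020; P(aggressive) ≈ 0.3951, P(balanced) ≈ 0.5610, P(conservative) ≈ 0.0439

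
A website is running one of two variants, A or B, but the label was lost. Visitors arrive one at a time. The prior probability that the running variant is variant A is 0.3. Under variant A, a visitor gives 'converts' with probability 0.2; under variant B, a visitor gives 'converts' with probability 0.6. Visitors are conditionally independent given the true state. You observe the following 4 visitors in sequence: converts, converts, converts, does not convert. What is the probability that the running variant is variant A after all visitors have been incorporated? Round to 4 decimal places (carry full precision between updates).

0.0308

Apply Bayes' rule sequentially, carrying P(A) forward.
After 'converts': P(A) = 0.2·0.3000 / (0.2·0.3000 + 0.6·0.7000) ≈ 0.1250
After 'converts': P(A) = 0.2·0.1250 / (0.2·0.1250 + 0.6·0.8750) ≈ 0.0455
After 'converts': P(A) = 0.2·0.0455 / (0.2·0.0455 + 0.6·0.9545) ≈ 0.0156
After 'does not convert': P(A) = 0.8·0.0156 / (0.8·0.0156 + 0.4·0.9844) ≈ 0.0308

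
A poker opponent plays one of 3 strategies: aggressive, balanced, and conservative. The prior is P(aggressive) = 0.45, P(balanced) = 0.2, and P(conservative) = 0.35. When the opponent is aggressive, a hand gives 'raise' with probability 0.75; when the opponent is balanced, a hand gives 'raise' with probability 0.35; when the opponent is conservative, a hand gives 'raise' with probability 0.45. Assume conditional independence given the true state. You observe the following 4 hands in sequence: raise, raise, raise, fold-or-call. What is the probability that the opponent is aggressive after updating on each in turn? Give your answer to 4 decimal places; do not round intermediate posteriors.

After 'raise': normaliser = 0.75·0.4500 + 0.35·0.2000 + 0.45·0.3500; P(aggressive) ≈ 0.5973, P(balanced) ≈ 0.1239, P(conservative) ≈ 0.2788
After 'raise': normaliser = 0.75·0.5973 + 0.35·0.1239 + 0.45·0.2788; P(aggressive) ≈ 0.7263, P(balanced) ≈ 0.0703, P(conservative) ≈ 0.2034
After 'raise': normaliser = 0.75·0.7263 + 0.35·0.0703 + 0.45·0.2034; P(aggressive) ≈ 0.8243, P(balanced) ≈ 0.0372, P(conservative) ≈ 0.1385
After 'fold-or-call': normaliser = 0.25·0.8243 + 0.65·0.0372 + 0.55·0.1385; P(aggressive) ≈ 0.6725, P(balanced) ≈ 0.0790, P(conservative) ≈ 0.2485

0.6725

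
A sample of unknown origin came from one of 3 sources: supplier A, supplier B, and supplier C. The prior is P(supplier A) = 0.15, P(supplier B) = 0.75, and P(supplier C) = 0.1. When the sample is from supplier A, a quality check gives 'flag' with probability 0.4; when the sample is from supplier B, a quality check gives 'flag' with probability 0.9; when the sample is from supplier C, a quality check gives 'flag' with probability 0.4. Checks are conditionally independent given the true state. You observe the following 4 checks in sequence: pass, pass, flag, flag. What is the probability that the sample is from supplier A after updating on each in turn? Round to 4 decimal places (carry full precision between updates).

0.4220

After 'pass': normaliser = 0.6·0.1500 + 0.1·0.7500 + 0.6·0.1000; P(supplier A) ≈ 0.4000, P(supplier B) ≈ 0.3333, P(supplier C) ≈ 0.2667
After 'pass': normaliser = 0.6·0.4000 + 0.1·0.3333 + 0.6·0.2667; P(supplier A) ≈ 0.5538, P(supplier B) ≈ 0.0769, P(supplier C) ≈ 0.3692
After 'flag': normaliser = 0.4·0.5538 + 0.9·0.0769 + 0.4·0.3692; P(supplier A) ≈ 0.5053, P(supplier B) ≈ 0.1579, P(supplier C) ≈ 0.3368
After 'flag': normaliser = 0.4·0.5053 + 0.9·0.1579 + 0.4·0.3368; P(supplier A) ≈ 0.4220, P(supplier B) ≈ 0.2967, P(supplier C) ≈ 0.2813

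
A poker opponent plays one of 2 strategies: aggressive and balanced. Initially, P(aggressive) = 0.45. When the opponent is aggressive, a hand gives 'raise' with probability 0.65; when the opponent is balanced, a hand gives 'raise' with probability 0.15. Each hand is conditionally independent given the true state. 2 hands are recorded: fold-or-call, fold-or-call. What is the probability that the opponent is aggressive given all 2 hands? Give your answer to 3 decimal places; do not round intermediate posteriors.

After 'fold-or-call': P(aggressive) = 0.35·0.4500 / (0.35·0.4500 + 0.85·0.5500) ≈ 0.2520
After 'fold-or-call': P(aggressive) = 0.35·0.2520 / (0.35·0.2520 + 0.85·0.7480) ≈ 0.1218

0.122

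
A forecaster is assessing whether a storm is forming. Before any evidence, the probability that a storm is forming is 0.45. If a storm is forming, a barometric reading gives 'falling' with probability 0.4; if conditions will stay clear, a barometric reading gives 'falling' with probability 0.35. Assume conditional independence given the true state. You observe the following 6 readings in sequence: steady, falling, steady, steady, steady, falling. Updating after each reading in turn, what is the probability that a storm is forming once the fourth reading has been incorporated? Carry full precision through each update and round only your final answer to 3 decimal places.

0.424

Each posterior becomes the prior for the next update.
After 'steady': P(storm) = 0.6·0.4500 / (0.6·0.4500 + 0.65·0.5500) ≈ 0.4303
After 'falling': P(storm) = 0.4·0.4303 / (0.4·0.4303 + 0.35·0.5697) ≈ 0.4633
After 'steady': P(storm) = 0.6·0.4633 / (0.6·0.4633 + 0.65·0.5367) ≈ 0.4434
After 'steady': P(storm) = 0.6·0.4434 / (0.6·0.4434 + 0.65·0.5566) ≈ 0.4238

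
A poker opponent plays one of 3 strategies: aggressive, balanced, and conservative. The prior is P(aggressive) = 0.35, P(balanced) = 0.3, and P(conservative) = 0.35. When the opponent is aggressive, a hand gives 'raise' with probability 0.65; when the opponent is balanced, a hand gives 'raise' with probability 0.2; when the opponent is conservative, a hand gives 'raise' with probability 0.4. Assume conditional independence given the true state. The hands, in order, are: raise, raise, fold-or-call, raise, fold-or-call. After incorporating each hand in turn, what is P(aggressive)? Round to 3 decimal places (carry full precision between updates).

Apply Bayes' rule sequentially, carrying P(aggressive) forward.
After 'raise': normaliser = 0.65·0.3500 + 0.2·0.3000 + 0.4·0.3500; P(aggressive) ≈ 0.5322, P(balanced) ≈ 0.1404, P(conservative) ≈ 0.3275
After 'raise': normaliser = 0.65·0.5322 + 0.2·0.1404 + 0.4·0.3275; P(aggressive) ≈ 0.6850, P(balanced) ≈ 0.0556, P(conservative) ≈ 0.2594
After 'fold-or-call': normaliser = 0.35·0.6850 + 0.8·0.0556 + 0.6·0.2594; P(aggressive) ≈ 0.5451, P(balanced) ≈ 0.1011, P(conservative) ≈ 0.3538
After 'raise': normaliser = 0.65·0.5451 + 0.2·0.1011 + 0.4·0.3538; P(aggressive) ≈ 0.6865, P(balanced) ≈ 0.0392, P(conservative) ≈ 0.2743
After 'fold-or-call': normaliser = 0.35·0.6865 + 0.8·0.0392 + 0.6·0.2743; P(aggressive) ≈ 0.5509, P(balanced) ≈ 0.0719, P(conservative) ≈ 0.3773

0.551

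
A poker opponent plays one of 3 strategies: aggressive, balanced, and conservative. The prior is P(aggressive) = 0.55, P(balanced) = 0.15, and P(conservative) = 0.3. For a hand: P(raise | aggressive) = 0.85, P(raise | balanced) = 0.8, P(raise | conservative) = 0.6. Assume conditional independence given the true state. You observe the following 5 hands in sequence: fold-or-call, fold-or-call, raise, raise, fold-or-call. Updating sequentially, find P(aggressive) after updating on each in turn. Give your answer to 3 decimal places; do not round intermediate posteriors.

Apply Bayes' rule sequentially, carrying P(aggressive) forward.
After 'fold-or-call': normaliser = 0.15·0.5500 + 0.2·0.1500 + 0.4·0.3000; P(aggressive) ≈ 0.3548, P(balanced) ≈ 0.1290, P(conservative) ≈ 0.5161
After 'fold-or-call': normaliser = 0.15·0.3548 + 0.2·0.1290 + 0.4·0.5161; P(aggressive) ≈ 0.1864, P(balanced) ≈ 0.0904, P(conservative) ≈ 0.7232
After 'raise': normaliser = 0.85·0.1864 + 0.8·0.0904 + 0.6·0.7232; P(aggressive) ≈ 0.2384, P(balanced) ≈ 0.1088, P(conservative) ≈ 0.6528
After 'raise': normaliser = 0.85·0.2384 + 0.8·0.1088 + 0.6·0.6528; P(aggressive) ≈ 0.2974, P(balanced) ≈ 0.1277, P(conservative) ≈ 0.5748
After 'fold-or-call': normaliser = 0.15·0.2974 + 0.2·0.1277 + 0.4·0.5748; P(aggressive) ≈ 0.1487, P(balanced) ≈ 0.0851, P(conservative) ≈ 0.7662

0.149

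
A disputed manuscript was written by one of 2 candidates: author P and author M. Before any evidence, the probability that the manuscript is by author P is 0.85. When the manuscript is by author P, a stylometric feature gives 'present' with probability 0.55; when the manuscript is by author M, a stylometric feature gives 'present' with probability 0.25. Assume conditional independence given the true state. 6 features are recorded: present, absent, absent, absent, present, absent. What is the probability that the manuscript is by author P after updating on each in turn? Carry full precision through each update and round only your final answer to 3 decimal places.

0.780

After 'present': P(author P) = 0.55·0.8500 / (0.55·0.8500 + 0.25·0.1500) ≈ 0.9257
After 'absent': P(author P) = 0.45·0.9257 / (0.45·0.9257 + 0.75·0.0743) ≈ 0.8821
After 'absent': P(author P) = 0.45·0.8821 / (0.45·0.8821 + 0.75·0.1179) ≈ 0.8178
After 'absent': P(author P) = 0.45·0.8178 / (0.45·0.8178 + 0.75·0.1822) ≈ 0.7292
After 'present': P(author P) = 0.55·0.7292 / (0.55·0.7292 + 0.25·0.2708) ≈ 0.8556
After 'absent': P(author P) = 0.45·0.8556 / (0.45·0.8556 + 0.75·0.1444) ≈ 0.7804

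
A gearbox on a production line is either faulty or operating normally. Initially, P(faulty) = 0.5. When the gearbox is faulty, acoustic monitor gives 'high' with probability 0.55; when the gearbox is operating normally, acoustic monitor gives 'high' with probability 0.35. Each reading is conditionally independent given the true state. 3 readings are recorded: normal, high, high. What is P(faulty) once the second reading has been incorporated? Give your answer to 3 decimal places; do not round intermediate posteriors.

0.521

Apply Bayes' rule sequentially, carrying P(faulty) forward.
After 'normal': P(faulty) = 0.45·0.5000 / (0.45·0.5000 + 0.65·0.5000) ≈ 0.4091
After 'high': P(faulty) = 0.55·0.4091 / (0.55·0.4091 + 0.35·0.5909) ≈ 0.5211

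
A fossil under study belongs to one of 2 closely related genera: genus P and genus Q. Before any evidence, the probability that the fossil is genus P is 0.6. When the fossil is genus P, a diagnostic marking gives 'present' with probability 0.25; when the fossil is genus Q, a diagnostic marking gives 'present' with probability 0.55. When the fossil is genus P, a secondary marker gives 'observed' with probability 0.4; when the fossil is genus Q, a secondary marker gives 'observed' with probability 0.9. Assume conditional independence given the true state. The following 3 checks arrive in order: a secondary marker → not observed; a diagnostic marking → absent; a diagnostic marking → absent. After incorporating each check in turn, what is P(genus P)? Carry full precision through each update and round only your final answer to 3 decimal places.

After a secondary marker='not observed': P(genus P) = 0.6·0.6000 / (0.6·0.6000 + 0.1·0.4000) ≈ 0.9000
After a diagnostic marking='absent': P(genus P) = 0.75·0.9000 / (0.75·0.9000 + 0.45·0.1000) ≈ 0.9375
After a diagnostic marking='absent': P(genus P) = 0.75·0.9375 / (0.75·0.9375 + 0.45·0.0625) ≈ 0.9615

0.962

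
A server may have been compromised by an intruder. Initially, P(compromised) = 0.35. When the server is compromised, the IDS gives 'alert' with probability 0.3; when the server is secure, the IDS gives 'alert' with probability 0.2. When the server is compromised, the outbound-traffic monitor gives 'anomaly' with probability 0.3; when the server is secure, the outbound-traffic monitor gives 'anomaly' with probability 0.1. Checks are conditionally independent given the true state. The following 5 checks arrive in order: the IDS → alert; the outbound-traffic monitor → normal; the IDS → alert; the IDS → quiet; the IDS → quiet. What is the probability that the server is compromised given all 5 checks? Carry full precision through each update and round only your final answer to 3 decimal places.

0.419

Apply Bayes' rule sequentially, carrying P(compromised) forward.
After the IDS='alert': P(compromised) = 0.3·0.3500 / (0.3·0.3500 + 0.2·0.6500) ≈ 0.4468
After the outbound-traffic monitor='normal': P(compromised) = 0.7·0.4468 / (0.7·0.4468 + 0.9·0.5532) ≈ 0.3858
After the IDS='alert': P(compromised) = 0.3·0.3858 / (0.3·0.3858 + 0.2·0.6142) ≈ 0.4851
After the IDS='quiet': P(compromised) = 0.7·0.4851 / (0.7·0.4851 + 0.8·0.5149) ≈ 0.4519
After the IDS='quiet': P(compromised) = 0.7·0.4519 / (0.7·0.4519 + 0.8·0.5481) ≈ 0.4191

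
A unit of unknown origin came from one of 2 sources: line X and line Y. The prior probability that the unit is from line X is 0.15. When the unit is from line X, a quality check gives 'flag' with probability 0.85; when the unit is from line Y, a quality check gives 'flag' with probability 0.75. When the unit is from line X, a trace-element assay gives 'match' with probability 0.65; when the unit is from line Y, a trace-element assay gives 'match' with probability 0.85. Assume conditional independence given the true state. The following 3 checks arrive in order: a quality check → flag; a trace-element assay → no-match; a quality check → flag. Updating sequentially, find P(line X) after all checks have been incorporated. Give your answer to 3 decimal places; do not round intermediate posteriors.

0.346

After a quality check='flag': P(line X) = 0.85·0.1500 / (0.85·0.1500 + 0.75·0.8500) ≈ 0.1667
After a trace-element assay='no-match': P(line X) = 0.35·0.1667 / (0.35·0.1667 + 0.15·0.8333) ≈ 0.3182
After a quality check='flag': P(line X) = 0.85·0.3182 / (0.85·0.3182 + 0.75·0.6818) ≈ 0.3459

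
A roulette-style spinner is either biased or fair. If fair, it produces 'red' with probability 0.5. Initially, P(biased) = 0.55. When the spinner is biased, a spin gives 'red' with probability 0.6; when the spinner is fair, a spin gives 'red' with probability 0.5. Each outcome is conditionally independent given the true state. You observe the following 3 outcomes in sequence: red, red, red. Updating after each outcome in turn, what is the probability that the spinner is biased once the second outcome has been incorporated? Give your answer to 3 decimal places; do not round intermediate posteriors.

After 'red': P(biased) = 0.6·0.5500 / (0.6·0.5500 + 0.5·0.4500) ≈ 0.5946
After 'red': P(biased) = 0.6·0.5946 / (0.6·0.5946 + 0.5·0.4054) ≈ 0.6377

0.638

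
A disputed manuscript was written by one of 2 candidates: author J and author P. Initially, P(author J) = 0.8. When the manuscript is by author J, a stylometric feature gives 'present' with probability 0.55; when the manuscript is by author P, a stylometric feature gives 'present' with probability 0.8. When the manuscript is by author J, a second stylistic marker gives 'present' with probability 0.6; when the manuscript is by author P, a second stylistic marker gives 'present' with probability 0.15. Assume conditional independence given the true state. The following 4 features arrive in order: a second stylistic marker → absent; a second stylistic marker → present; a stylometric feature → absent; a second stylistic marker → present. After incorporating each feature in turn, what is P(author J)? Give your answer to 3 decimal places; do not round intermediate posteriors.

After a second stylistic marker='absent': P(author J) = 0.4·0.8000 / (0.4·0.8000 + 0.85·0.2000) ≈ 0.6531
After a second stylistic marker='present': P(author J) = 0.6·0.6531 / (0.6·0.6531 + 0.15·0.3469) ≈ 0.8828
After a stylometric feature='absent': P(author J) = 0.45·0.8828 / (0.45·0.8828 + 0.2·0.1172) ≈ 0.9443
After a second stylistic marker='present': P(author J) = 0.6·0.9443 / (0.6·0.9443 + 0.15·0.0557) ≈ 0.9855

0.985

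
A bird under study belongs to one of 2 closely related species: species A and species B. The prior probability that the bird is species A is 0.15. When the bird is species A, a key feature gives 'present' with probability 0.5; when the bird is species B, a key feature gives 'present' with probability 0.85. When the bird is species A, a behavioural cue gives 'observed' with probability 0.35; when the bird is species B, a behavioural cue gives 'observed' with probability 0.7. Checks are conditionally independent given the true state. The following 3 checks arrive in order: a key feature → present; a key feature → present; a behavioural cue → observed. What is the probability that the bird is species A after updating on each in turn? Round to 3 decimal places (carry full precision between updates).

0.030

After a key feature='present': P(species A) = 0.5·0.1500 / (0.5·0.1500 + 0.85·0.8500) ≈ 0.0940
After a key feature='present': P(species A) = 0.5·0.0940 / (0.5·0.0940 + 0.85·0.9060) ≈ 0.0575
After a behavioural cue='observed': P(species A) = 0.35·0.0575 / (0.35·0.0575 + 0.7·0.9425) ≈ 0.0296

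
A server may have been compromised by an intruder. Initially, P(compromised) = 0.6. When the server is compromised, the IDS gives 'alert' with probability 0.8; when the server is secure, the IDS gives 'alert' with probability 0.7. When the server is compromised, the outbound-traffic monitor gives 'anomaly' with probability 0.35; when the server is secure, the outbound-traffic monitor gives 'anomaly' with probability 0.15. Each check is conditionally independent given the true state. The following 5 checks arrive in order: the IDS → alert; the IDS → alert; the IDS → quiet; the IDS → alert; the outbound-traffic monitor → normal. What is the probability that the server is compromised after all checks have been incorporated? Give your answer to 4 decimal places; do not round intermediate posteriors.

0.5330

After the IDS='alert': P(compromised) = 0.8·0.6000 / (0.8·0.6000 + 0.7·0.4000) ≈ 0.6316
After the IDS='alert': P(compromised) = 0.8·0.6316 / (0.8·0.6316 + 0.7·0.3684) ≈ 0.6621
After the IDS='quiet': P(compromised) = 0.2·0.6621 / (0.2·0.6621 + 0.3·0.3379) ≈ 0.5664
After the IDS='alert': P(compromised) = 0.8·0.5664 / (0.8·0.5664 + 0.7·0.4336) ≈ 0.5988
After the outbound-traffic monitor='normal': P(compromised) = 0.65·0.5988 / (0.65·0.5988 + 0.85·0.4012) ≈ 0.5330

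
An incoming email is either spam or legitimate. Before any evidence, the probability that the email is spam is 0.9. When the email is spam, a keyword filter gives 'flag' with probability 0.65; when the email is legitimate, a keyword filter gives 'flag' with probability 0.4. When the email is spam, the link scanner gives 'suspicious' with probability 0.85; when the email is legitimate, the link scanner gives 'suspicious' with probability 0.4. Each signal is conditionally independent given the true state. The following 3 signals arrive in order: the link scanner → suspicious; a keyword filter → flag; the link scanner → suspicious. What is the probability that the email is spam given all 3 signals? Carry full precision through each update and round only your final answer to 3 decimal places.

0.985

After the link scanner='suspicious': P(spam) = 0.85·0.9000 / (0.85·0.9000 + 0.4·0.1000) ≈ 0.9503
After a keyword filter='flag': P(spam) = 0.65·0.9503 / (0.65·0.9503 + 0.4·0.0497) ≈ 0.9688
After the link scanner='suspicious': P(spam) = 0.85·0.9688 / (0.85·0.9688 + 0.4·0.0312) ≈ 0.9851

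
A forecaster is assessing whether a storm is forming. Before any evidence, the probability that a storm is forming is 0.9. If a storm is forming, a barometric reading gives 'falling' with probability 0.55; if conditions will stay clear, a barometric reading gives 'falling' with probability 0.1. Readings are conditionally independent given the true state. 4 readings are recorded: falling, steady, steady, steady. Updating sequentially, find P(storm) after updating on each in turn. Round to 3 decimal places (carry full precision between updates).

0.861

Each posterior becomes the prior for the next update.
After 'falling': P(storm) = 0.55·0.9000 / (0.55·0.9000 + 0.1·0.1000) ≈ 0.9802
After 'steady': P(storm) = 0.45·0.9802 / (0.45·0.9802 + 0.9·0.0198) ≈ 0.9612
After 'steady': P(storm) = 0.45·0.9612 / (0.45·0.9612 + 0.9·0.0388) ≈ 0.9252
After 'steady': P(storm) = 0.45·0.9252 / (0.45·0.9252 + 0.9·0.0748) ≈ 0.8609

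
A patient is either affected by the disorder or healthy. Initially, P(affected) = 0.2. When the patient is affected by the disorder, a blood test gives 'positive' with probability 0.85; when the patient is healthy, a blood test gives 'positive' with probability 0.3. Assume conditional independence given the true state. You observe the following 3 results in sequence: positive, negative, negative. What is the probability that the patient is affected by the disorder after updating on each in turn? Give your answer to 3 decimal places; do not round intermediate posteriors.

0.032

After 'positive': P(affected) = 0.85·0.2000 / (0.85·0.2000 + 0.3·0.8000) ≈ 0.4146
After 'negative': P(affected) = 0.15·0.4146 / (0.15·0.4146 + 0.7·0.5854) ≈ 0.1318
After 'negative': P(affected) = 0.15·0.1318 / (0.15·0.1318 + 0.7·0.8682) ≈ 0.0315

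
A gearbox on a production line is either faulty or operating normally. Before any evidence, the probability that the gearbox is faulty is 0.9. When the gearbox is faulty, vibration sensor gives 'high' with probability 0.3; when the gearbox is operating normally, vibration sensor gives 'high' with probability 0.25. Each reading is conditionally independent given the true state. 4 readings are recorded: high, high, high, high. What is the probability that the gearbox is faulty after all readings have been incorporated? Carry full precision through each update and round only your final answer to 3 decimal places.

0.949

Each posterior becomes the prior for the next update.
After 'high': P(faulty) = 0.3·0.9000 / (0.3·0.9000 + 0.25·0.1000) ≈ 0.9153
After 'high': P(faulty) = 0.3·0.9153 / (0.3·0.9153 + 0.25·0.0847) ≈ 0.9284
After 'high': P(faulty) = 0.3·0.9284 / (0.3·0.9284 + 0.25·0.0716) ≈ 0.9396
After 'high': P(faulty) = 0.3·0.9396 / (0.3·0.9396 + 0.25·0.0604) ≈ 0.9491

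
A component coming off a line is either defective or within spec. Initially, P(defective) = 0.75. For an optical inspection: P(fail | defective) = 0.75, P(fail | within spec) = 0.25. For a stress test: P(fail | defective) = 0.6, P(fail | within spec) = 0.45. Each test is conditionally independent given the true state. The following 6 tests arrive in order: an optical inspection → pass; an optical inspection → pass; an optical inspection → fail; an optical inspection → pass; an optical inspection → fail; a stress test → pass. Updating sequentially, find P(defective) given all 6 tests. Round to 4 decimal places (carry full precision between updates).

After an optical inspection='pass': P(defective) = 0.25·0.7500 / (0.25·0.7500 + 0.75·0.2500) ≈ 0.5000
After an optical inspection='pass': P(defective) = 0.25·0.5000 / (0.25·0.5000 + 0.75·0.5000) ≈ 0.2500
After an optical inspection='fail': P(defective) = 0.75·0.2500 / (0.75·0.2500 + 0.25·0.7500) ≈ 0.5000
After an optical inspection='pass': P(defective) = 0.25·0.5000 / (0.25·0.5000 + 0.75·0.5000) ≈ 0.2500
After an optical inspection='fail': P(defective) = 0.75·0.2500 / (0.75·0.2500 + 0.25·0.7500) ≈ 0.5000
After a stress test='pass': P(defective) = 0.4·0.5000 / (0.4·0.5000 + 0.55·0.5000) ≈ 0.4211

0.4211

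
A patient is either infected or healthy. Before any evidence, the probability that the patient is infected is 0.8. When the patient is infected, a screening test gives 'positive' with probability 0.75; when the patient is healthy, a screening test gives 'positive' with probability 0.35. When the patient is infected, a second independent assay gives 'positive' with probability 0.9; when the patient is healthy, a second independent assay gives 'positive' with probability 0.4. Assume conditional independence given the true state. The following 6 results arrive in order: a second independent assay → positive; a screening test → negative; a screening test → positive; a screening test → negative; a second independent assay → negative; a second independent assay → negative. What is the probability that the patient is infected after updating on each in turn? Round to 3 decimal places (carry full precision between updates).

0.073

After a second independent assay='positive': P(infected) = 0.9·0.8000 / (0.9·0.8000 + 0.4·0.2000) ≈ 0.9000
After a screening test='negative': P(infected) = 0.25·0.9000 / (0.25·0.9000 + 0.65·0.1000) ≈ 0.7759
After a screening test='positive': P(infected) = 0.75·0.7759 / (0.75·0.7759 + 0.35·0.2241) ≈ 0.8812
After a screening test='negative': P(infected) = 0.25·0.8812 / (0.25·0.8812 + 0.65·0.1188) ≈ 0.7405
After a second independent assay='negative': P(infected) = 0.1·0.7405 / (0.1·0.7405 + 0.6·0.2595) ≈ 0.3223
After a second independent assay='negative': P(infected) = 0.1·0.3223 / (0.1·0.3223 + 0.6·0.6777) ≈ 0.0734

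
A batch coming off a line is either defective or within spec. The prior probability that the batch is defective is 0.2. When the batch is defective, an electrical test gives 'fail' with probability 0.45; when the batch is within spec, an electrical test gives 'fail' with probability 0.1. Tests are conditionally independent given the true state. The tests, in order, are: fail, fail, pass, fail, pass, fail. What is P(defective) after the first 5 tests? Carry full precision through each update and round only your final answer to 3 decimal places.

Each posterior becomes the prior for the next update.
After 'fail': P(defective) = 0.45·0.2000 / (0.45·0.2000 + 0.1·0.8000) ≈ 0.5294
After 'fail': P(defective) = 0.45·0.5294 / (0.45·0.5294 + 0.1·0.4706) ≈ 0.8351
After 'pass': P(defective) = 0.55·0.8351 / (0.55·0.8351 + 0.9·0.1649) ≈ 0.7557
After 'fail': P(defective) = 0.45·0.7557 / (0.45·0.7557 + 0.1·0.2443) ≈ 0.9330
After 'pass': P(defective) = 0.55·0.9330 / (0.55·0.9330 + 0.9·0.0670) ≈ 0.8948

0.895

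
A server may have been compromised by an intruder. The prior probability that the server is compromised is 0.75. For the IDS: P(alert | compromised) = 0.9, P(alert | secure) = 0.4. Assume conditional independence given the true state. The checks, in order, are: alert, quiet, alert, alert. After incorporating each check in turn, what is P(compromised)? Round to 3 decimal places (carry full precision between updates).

0.851

Apply Bayes' rule sequentially, carrying P(compromised) forward.
After 'alert': P(compromised) = 0.9·0.7500 / (0.9·0.7500 + 0.4·0.2500) ≈ 0.8710
After 'quiet': P(compromised) = 0.1·0.8710 / (0.1·0.8710 + 0.6·0.1290) ≈ 0.5294
After 'alert': P(compromised) = 0.9·0.5294 / (0.9·0.5294 + 0.4·0.4706) ≈ 0.7168
After 'alert': P(compromised) = 0.9·0.7168 / (0.9·0.7168 + 0.4·0.2832) ≈ 0.8506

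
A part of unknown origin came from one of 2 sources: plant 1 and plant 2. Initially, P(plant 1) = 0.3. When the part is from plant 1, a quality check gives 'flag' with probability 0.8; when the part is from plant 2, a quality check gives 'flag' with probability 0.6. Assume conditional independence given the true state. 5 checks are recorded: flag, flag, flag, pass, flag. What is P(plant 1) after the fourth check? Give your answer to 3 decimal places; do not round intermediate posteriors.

After 'flag': P(plant 1) = 0.8·0.3000 / (0.8·0.3000 + 0.6·0.7000) ≈ 0.3636
After 'flag': P(plant 1) = 0.8·0.3636 / (0.8·0.3636 + 0.6·0.6364) ≈ 0.4324
After 'flag': P(plant 1) = 0.8·0.4324 / (0.8·0.4324 + 0.6·0.5676) ≈ 0.5039
After 'pass': P(plant 1) = 0.2·0.5039 / (0.2·0.5039 + 0.4·0.4961) ≈ 0.3368

0.337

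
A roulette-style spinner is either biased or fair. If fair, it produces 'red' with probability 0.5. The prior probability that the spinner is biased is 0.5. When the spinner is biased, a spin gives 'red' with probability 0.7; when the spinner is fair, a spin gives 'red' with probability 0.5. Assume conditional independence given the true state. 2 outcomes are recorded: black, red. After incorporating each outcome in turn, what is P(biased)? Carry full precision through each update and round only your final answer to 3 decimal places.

After 'black': P(biased) = 0.3·0.5000 / (0.3·0.5000 + 0.5·0.5000) ≈ 0.3750
After 'red': P(biased) = 0.7·0.3750 / (0.7·0.3750 + 0.5·0.6250) ≈ 0.4565

0.457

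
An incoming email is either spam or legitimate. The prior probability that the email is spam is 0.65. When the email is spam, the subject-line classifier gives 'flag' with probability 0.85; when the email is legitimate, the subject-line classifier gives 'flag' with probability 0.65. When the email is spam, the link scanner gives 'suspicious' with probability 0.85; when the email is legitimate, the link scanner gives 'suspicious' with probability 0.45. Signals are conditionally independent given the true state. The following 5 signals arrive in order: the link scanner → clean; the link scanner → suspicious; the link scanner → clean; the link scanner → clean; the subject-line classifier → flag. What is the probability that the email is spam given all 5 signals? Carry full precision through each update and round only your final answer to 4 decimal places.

0.0851

After the link scanner='clean': P(spam) = 0.15·0.6500 / (0.15·0.6500 + 0.55·0.3500) ≈ 0.3362
After the link scanner='suspicious': P(spam) = 0.85·0.3362 / (0.85·0.3362 + 0.45·0.6638) ≈ 0.4889
After the link scanner='clean': P(spam) = 0.15·0.4889 / (0.15·0.4889 + 0.55·0.5111) ≈ 0.2069
After the link scanner='clean': P(spam) = 0.15·0.2069 / (0.15·0.2069 + 0.55·0.7931) ≈ 0.0664
After the subject-line classifier='flag': P(spam) = 0.85·0.0664 / (0.85·0.0664 + 0.65·0.9336) ≈ 0.0851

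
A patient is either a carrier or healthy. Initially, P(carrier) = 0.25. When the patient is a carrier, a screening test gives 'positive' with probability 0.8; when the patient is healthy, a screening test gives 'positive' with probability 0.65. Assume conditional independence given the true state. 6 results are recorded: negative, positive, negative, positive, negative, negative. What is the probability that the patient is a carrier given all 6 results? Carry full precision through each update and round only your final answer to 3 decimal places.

After 'negative': P(carrier) = 0.2·0.2500 / (0.2·0.2500 + 0.35·0.7500) ≈ 0.1600
After 'positive': P(carrier) = 0.8·0.1600 / (0.8·0.1600 + 0.65·0.8400) ≈ 0.1899
After 'negative': P(carrier) = 0.2·0.1899 / (0.2·0.1899 + 0.35·0.8101) ≈ 0.1181
After 'positive': P(carrier) = 0.8·0.1181 / (0.8·0.1181 + 0.65·0.8819) ≈ 0.1415
After 'negative': P(carrier) = 0.2·0.1415 / (0.2·0.1415 + 0.35·0.8585) ≈ 0.0861
After 'negative': P(carrier) = 0.2·0.0861 / (0.2·0.0861 + 0.35·0.9139) ≈ 0.0511

0.051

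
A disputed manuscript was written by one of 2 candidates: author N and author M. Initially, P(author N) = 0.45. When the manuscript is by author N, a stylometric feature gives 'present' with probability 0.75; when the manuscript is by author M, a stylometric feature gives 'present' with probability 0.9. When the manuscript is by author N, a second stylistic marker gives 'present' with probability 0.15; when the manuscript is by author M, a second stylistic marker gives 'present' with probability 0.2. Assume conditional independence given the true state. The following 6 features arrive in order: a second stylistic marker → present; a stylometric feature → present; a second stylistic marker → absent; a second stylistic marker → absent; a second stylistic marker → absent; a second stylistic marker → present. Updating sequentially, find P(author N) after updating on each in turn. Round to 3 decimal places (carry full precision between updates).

Apply Bayes' rule sequentially, carrying P(author N) forward.
After a second stylistic marker='present': P(author N) = 0.15·0.4500 / (0.15·0.4500 + 0.2·0.5500) ≈ 0.3803
After a stylometric feature='present': P(author N) = 0.75·0.3803 / (0.75·0.3803 + 0.9·0.6197) ≈ 0.3383
After a second stylistic marker='absent': P(author N) = 0.85·0.3383 / (0.85·0.3383 + 0.8·0.6617) ≈ 0.3520
After a second stylistic marker='absent': P(author N) = 0.85·0.3520 / (0.85·0.3520 + 0.8·0.6480) ≈ 0.3660
After a second stylistic marker='absent': P(author N) = 0.85·0.3660 / (0.85·0.3660 + 0.8·0.6340) ≈ 0.3802
After a second stylistic marker='present': P(author N) = 0.15·0.3802 / (0.15·0.3802 + 0.2·0.6198) ≈ 0.3151

0.315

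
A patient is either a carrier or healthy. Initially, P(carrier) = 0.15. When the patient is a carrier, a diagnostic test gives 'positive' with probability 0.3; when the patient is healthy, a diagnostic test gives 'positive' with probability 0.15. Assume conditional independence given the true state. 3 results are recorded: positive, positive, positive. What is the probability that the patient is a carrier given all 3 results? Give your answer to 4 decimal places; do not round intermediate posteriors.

Apply Bayes' rule sequentially, carrying P(carrier) forward.
After 'positive': P(carrier) = 0.3·0.1500 / (0.3·0.1500 + 0.15·0.8500) ≈ 0.2609
After 'positive': P(carrier) = 0.3·0.2609 / (0.3·0.2609 + 0.15·0.7391) ≈ 0.4138
After 'positive': P(carrier) = 0.3·0.4138 / (0.3·0.4138 + 0.15·0.5862) ≈ 0.5854

0.5854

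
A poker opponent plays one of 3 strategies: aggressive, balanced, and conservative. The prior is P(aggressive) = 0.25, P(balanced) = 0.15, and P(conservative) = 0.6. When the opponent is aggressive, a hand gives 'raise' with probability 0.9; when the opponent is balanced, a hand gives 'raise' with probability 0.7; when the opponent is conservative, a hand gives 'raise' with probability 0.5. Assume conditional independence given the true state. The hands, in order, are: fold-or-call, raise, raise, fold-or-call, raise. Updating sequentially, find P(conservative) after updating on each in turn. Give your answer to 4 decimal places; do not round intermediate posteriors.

After 'fold-or-call': normaliser = 0.1·0.2500 + 0.3·0.1500 + 0.5·0.6000; P(aggressive) ≈ 0.0676, P(balanced) ≈ 0.1216, P(conservative) ≈ 0.8108
After 'raise': normaliser = 0.9·0.0676 + 0.7·0.1216 + 0.5·0.8108; P(aggressive) ≈ 0.1103, P(balanced) ≈ 0.1544, P(conservative) ≈ 0.7353
After 'raise': normaliser = 0.9·0.1103 + 0.7·0.1544 + 0.5·0.7353; P(aggressive) ≈ 0.1726, P(balanced) ≈ 0.1880, P(conservative) ≈ 0.6394
After 'fold-or-call': normaliser = 0.1·0.1726 + 0.3·0.1880 + 0.5·0.6394; P(aggressive) ≈ 0.0439, P(balanced) ≈ 0.1434, P(conservative) ≈ 0.8127
After 'raise': normaliser = 0.9·0.0439 + 0.7·0.1434 + 0.5·0.8127; P(aggressive) ≈ 0.0723, P(balanced) ≈ 0.1837, P(conservative) ≈ 0.7440

0.7440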